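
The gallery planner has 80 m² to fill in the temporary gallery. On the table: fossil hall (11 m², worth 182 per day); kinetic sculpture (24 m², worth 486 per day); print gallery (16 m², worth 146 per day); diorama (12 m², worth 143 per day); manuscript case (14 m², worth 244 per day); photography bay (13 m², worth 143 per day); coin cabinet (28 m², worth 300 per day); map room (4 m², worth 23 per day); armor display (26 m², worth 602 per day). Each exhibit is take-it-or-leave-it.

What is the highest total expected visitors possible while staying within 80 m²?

1537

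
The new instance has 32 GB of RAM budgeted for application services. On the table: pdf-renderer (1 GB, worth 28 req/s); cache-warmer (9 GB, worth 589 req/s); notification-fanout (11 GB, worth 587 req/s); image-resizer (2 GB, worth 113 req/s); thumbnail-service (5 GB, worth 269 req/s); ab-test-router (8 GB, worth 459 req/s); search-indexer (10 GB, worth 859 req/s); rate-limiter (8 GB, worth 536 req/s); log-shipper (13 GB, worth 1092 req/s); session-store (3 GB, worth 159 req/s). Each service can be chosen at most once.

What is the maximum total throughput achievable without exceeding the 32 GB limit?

2540

Greedy by ratio would take pdf-renderer + search-indexer + rate-limiter + log-shipper: 32 GB used, total 2515.
Replace pdf-renderer and rate-limiter with cache-warmer: the trade gains 25 net, giving 2540 at 32 GB.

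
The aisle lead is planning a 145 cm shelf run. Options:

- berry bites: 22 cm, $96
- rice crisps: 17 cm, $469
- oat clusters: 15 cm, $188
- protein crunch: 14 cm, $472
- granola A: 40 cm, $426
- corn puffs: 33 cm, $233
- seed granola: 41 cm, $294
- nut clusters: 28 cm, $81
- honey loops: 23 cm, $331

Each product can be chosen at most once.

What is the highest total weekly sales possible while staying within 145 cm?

2119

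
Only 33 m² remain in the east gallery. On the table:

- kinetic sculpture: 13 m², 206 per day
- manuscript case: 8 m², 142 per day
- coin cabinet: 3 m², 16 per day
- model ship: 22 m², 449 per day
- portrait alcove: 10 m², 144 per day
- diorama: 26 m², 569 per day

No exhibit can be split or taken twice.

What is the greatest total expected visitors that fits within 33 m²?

607

Density check — diorama 21.88, model ship 20.41, manuscript case 17.75, kinetic sculpture 15.85 are the best per m².
The ratio heuristic lands on coin cabinet + diorama (585) but leaves 4 m² idle.
The 26 m² tied up in diorama is better spent on manuscript case + model ship — total rises to 607 (33 m²).
Every other selection either busts 33 m² or fails to beat 607.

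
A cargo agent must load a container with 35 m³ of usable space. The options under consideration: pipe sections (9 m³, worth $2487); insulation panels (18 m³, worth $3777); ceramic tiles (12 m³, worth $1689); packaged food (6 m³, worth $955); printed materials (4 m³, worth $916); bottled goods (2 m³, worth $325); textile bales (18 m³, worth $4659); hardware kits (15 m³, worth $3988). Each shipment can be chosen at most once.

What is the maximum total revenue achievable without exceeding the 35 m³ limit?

Filling by ratio: pipe sections + printed materials + bottled goods + hardware kits for 7716, with 5 m³ left unused.
Replace pipe sections and printed materials with textile bales: the trade gains 1256 net, giving 8972 at 35 m³.
That's the maximum — no swap from here does better than 8972.

8972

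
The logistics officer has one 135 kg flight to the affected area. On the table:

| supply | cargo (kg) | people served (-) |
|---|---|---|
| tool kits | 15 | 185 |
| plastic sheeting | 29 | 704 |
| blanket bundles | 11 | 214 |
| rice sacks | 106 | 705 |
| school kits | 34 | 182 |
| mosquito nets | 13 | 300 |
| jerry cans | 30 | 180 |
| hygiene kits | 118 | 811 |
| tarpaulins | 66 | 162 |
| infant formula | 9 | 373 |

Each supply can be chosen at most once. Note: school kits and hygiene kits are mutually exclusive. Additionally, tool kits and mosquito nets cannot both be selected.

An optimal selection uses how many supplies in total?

Best achievable people served is 1953.
One optimal bundle: plastic sheeting + blanket bundles + school kits + mosquito nets + jerry cans + infant formula (126 kg).
Any selection reaching 1953 contains exactly 6 supplies.

6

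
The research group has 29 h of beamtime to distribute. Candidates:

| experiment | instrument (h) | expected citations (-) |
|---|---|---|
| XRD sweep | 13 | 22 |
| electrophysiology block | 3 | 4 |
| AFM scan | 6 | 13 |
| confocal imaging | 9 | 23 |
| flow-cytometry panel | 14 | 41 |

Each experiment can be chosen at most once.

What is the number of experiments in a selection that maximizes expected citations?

The maximum expected citations within 29 h is 77.
AFM scan + confocal imaging + flow-cytometry panel hits 77 at 29 h.
Any selection reaching 77 contains exactly 3 experiments.

3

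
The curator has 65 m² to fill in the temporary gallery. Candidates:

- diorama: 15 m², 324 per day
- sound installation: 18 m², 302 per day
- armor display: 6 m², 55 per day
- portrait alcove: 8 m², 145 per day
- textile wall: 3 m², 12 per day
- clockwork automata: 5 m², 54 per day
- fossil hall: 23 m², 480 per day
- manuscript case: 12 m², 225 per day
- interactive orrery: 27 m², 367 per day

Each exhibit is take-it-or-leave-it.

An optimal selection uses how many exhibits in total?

4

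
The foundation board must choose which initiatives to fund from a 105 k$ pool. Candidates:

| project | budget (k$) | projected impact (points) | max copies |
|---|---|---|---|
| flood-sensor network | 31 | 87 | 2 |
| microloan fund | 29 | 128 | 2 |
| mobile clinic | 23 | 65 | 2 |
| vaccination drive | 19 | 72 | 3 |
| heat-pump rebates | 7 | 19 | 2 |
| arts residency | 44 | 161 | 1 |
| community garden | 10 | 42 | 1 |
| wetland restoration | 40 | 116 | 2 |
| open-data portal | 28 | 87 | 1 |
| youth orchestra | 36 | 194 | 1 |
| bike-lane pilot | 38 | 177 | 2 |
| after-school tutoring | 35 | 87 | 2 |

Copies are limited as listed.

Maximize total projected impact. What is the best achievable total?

499

Taking microloan fund + youth orchestra + bike-lane pilot: 103 k$ used, 499 in projected impact.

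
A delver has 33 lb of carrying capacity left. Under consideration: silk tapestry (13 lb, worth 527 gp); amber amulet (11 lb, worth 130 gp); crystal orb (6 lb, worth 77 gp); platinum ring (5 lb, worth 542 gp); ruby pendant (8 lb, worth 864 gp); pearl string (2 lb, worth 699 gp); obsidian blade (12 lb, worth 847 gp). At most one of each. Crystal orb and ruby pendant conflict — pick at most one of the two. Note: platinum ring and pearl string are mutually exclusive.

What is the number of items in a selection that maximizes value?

4

Optimal total is 2540.
One optimal bundle: amber amulet + ruby pendant + pearl string + obsidian blade (33 lb).
Any selection reaching 2540 contains exactly 4 items.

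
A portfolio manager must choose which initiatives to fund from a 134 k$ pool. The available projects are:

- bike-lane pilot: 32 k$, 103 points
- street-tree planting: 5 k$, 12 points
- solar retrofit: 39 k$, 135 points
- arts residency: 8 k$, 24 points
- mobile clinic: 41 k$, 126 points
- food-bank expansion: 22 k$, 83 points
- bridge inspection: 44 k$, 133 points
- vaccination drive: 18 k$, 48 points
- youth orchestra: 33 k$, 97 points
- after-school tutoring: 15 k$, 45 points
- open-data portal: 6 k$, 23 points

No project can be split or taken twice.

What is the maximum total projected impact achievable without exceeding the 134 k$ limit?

Taking the top-ratio projects first gives bike-lane pilot + street-tree planting + solar retrofit + arts residency + food-bank expansion + after-school tutoring + open-data portal for 425 (127 k$).
But bike-lane pilot + solar retrofit + mobile clinic + food-bank expansion fits in 134 k$ and reaches 447.

447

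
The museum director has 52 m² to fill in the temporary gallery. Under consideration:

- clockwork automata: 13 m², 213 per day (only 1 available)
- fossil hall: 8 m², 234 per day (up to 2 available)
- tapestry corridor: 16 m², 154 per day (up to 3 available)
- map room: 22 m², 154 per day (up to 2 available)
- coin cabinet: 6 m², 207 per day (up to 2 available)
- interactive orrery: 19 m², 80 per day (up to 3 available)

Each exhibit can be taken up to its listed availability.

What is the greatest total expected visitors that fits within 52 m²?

Best packing: clockwork automata + 2×fossil hall + 2×coin cabinet — 41 m², 1095 total.
Nothing else within 52 m² beats 1095.

1095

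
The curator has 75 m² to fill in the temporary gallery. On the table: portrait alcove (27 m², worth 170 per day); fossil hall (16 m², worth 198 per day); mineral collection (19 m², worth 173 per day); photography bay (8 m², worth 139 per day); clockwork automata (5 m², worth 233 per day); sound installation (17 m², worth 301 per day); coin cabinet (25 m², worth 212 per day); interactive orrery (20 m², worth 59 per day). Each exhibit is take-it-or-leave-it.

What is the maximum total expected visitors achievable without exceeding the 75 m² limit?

Taking the top-ratio exhibits first gives fossil hall + mineral collection + photography bay + clockwork automata + sound installation for 1044 (65 m²).
The 19 m² tied up in mineral collection is better spent on coin cabinet — total rises to 1083 (71 m²).
An exhaustive check of the 256 subsets confirms 1083.

1083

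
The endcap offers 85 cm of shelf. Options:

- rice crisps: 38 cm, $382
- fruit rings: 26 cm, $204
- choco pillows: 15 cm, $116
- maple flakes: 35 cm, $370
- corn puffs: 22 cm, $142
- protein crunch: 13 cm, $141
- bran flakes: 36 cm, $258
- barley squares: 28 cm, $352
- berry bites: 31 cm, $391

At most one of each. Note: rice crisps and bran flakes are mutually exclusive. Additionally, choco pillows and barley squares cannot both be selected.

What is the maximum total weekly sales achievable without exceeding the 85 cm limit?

947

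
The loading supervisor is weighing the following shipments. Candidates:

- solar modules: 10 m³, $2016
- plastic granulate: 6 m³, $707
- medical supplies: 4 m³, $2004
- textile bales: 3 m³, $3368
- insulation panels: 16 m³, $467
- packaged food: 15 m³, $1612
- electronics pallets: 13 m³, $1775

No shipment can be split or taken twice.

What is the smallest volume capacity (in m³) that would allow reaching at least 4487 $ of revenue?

Minimise m³ subject to total revenue ≥ 4487.
medical supplies + textile bales reaches 5372 using 7 m³.
Any bundle with less than 7 m³ falls short of 4487.

7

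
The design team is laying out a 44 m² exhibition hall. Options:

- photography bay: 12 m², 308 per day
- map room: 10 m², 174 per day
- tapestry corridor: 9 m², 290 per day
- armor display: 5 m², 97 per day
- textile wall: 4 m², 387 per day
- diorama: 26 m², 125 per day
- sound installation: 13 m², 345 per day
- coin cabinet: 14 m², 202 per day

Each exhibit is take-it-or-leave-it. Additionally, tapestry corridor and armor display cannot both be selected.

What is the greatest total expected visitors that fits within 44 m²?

1330

By expected visitors per m²: textile wall 96.75, tapestry corridor 32.22, sound installation 26.54, photography bay 25.67 lead.
Best packing: photography bay + tapestry corridor + textile wall + sound installation — 38 m², 1330 total.
Nothing else feasible within 44 m² beats 1330.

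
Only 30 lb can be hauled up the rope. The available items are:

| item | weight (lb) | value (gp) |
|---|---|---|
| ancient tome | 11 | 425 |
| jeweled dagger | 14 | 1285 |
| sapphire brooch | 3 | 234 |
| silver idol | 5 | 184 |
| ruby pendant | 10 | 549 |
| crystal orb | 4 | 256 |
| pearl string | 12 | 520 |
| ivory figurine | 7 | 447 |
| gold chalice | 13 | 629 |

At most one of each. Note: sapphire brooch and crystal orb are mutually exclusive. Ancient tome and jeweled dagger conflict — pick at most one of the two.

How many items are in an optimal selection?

Optimal total is 2172.
One optimal bundle: jeweled dagger + silver idol + crystal orb + ivory figurine (30 lb).
All optima have 4 items.

4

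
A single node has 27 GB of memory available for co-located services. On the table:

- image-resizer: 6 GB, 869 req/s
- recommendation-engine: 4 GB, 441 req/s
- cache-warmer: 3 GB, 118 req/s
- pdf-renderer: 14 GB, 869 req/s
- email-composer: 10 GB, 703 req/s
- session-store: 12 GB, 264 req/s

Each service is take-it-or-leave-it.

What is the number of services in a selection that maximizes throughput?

The maximum throughput within 27 GB is 2297.
One optimal bundle: image-resizer + recommendation-engine + cache-warmer + pdf-renderer (27 GB).
Any selection reaching 2297 contains exactly 4 services.

4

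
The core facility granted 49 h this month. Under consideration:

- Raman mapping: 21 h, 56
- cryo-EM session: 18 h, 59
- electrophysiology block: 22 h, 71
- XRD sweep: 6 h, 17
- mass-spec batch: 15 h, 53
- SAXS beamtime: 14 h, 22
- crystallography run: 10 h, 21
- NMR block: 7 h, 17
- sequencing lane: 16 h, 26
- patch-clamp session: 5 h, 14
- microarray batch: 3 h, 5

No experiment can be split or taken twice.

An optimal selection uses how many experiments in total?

4

The maximum expected citations within 49 h is 155.
electrophysiology block + XRD sweep + mass-spec batch + patch-clamp session hits 155 at 48 h.
All optima have 4 experiments.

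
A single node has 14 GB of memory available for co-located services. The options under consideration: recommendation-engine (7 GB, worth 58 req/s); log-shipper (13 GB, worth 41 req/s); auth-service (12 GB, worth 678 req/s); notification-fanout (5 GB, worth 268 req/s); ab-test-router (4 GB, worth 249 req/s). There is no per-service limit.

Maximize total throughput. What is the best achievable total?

785

The ratio heuristic lands on 3×ab-test-router (747) but leaves 2 GB idle.
Dropping 2×ab-test-router frees 8 GB; slotting in 2×notification-fanout (10 GB) lifts the total to 785 at 14 GB.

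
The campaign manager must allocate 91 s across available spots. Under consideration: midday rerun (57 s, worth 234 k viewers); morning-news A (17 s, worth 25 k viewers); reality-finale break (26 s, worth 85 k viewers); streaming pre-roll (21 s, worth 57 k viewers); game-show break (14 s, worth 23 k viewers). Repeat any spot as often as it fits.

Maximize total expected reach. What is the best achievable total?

319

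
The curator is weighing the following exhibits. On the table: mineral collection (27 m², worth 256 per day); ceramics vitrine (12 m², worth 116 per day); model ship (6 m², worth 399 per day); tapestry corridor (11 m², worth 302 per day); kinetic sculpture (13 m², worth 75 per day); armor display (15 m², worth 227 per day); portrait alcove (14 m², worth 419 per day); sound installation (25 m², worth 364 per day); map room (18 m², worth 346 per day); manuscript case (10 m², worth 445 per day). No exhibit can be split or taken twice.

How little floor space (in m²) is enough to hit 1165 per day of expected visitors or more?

Minimise m² subject to total expected visitors ≥ 1165.
model ship + portrait alcove + manuscript case reaches 1263 using 30 m².
Any bundle with less than 30 m² falls short of 1165.

30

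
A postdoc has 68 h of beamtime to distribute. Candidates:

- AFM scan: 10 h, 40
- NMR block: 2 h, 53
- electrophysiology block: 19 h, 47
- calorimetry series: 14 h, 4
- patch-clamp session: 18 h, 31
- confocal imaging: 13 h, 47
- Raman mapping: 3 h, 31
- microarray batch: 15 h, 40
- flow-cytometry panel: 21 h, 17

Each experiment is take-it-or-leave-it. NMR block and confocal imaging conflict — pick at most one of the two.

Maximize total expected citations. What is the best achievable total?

242

Taking AFM scan + NMR block + electrophysiology block + patch-clamp session + Raman mapping + microarray batch: 67 h used, 242 in expected citations.
No other feasible combination exceeds 242.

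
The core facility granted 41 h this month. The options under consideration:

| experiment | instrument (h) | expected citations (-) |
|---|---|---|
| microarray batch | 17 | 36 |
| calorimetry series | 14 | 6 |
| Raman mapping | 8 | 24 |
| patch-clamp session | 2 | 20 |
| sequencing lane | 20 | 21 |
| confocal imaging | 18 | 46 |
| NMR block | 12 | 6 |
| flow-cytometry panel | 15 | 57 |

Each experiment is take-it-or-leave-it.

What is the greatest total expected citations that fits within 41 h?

127

Ranking by ratio (expected citations/h): patch-clamp session 10.00, flow-cytometry panel 3.80, Raman mapping 3.00.
The ratio heuristic lands on Raman mapping + patch-clamp session + NMR block + flow-cytometry panel (107) but leaves 4 h idle.
Replace patch-clamp session and NMR block with confocal imaging: the trade gains 20 net, giving 127 at 41 h.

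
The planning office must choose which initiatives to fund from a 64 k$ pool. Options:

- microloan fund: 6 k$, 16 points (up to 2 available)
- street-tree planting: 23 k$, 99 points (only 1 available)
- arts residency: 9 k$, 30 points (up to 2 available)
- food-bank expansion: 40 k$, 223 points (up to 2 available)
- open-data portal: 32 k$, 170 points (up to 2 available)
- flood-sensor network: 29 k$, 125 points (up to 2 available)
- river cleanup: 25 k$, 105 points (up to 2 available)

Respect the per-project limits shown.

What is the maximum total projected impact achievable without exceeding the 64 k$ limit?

Ranking by ratio (projected impact/k$): food-bank expansion 5.58, open-data portal 5.31, flood-sensor network 4.31.
Greedy by ratio would take street-tree planting + food-bank expansion: 63 k$ used, total 322.
Dropping street-tree planting and food-bank expansion frees 63 k$; slotting in 2×open-data portal (64 k$) lifts the total to 340 at 64 k$.
Nothing else within 64 k$ beats 340.

340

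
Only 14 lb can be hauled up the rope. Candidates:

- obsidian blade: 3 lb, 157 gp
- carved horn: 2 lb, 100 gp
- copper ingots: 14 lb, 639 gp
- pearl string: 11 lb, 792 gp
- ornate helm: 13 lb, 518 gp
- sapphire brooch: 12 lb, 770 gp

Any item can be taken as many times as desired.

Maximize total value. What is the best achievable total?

By value per lb: pearl string 72.00, sapphire brooch 64.17, obsidian blade 52.33, carved horn 50.00 lead.
Obsidian blade + pearl string uses 14 of the 14 lb and totals 949.
Nothing else within 14 lb beats 949.

949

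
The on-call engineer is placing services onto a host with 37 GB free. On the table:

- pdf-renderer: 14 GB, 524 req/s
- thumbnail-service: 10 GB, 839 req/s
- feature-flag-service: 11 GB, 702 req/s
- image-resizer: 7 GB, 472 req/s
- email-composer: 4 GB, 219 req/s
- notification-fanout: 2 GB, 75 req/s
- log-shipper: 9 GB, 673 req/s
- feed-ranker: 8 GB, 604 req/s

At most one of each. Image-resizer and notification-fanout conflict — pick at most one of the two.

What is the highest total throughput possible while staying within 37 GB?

2686

By throughput per GB: thumbnail-service 83.90, feed-ranker 75.50, log-shipper 74.78 lead.
Thumbnail-service + feature-flag-service + image-resizer + log-shipper uses 37 of the 37 GB and totals 2686.
Runner-up thumbnail-service + feature-flag-service + image-resizer + feed-ranker tops out at 2617.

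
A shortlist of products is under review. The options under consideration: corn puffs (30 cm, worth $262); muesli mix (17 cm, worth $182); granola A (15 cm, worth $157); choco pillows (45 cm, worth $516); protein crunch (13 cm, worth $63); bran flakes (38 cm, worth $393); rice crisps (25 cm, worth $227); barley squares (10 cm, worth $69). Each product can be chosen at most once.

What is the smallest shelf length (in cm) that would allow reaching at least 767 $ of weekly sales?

Look for the lowest-shelf combination reaching 767.
Taking muesli mix + choco pillows + barley squares gives 767 (≥ 767) for 72 cm.
Below 72 cm the best achievable stays under 767.

72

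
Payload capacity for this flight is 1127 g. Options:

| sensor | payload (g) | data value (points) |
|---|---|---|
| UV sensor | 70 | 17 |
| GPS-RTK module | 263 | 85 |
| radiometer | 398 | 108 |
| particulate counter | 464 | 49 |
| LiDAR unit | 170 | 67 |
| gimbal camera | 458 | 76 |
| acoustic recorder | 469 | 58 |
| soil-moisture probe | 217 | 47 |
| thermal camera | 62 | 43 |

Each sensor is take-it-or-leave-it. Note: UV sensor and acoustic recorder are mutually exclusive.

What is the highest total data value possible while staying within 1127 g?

Greedy by ratio would take UV sensor + GPS-RTK module + radiometer + LiDAR unit + thermal camera: 963 g used, total 320.
Replace UV sensor with soil-moisture probe: the trade gains 30 net, giving 350 at 1110 g.

350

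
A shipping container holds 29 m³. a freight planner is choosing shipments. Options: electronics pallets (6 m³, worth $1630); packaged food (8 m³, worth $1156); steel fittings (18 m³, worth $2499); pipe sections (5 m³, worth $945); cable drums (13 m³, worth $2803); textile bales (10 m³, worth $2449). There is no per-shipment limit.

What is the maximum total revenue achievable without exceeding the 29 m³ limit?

7465

Density check — electronics pallets 271.67, textile bales 244.90, cable drums 215.62 are the best per m³.
4×electronics pallets + pipe sections uses 29 of the 29 m³ and totals 7465.
No other feasible combination exceeds 7465.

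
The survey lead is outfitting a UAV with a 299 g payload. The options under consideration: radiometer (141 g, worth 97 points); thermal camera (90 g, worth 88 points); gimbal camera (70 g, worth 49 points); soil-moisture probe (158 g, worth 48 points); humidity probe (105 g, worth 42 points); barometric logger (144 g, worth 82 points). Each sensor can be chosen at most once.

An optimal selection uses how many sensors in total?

2

Best achievable data value is 185.
For example radiometer + thermal camera achieves it, using 231 g.
All optima have 2 sensors.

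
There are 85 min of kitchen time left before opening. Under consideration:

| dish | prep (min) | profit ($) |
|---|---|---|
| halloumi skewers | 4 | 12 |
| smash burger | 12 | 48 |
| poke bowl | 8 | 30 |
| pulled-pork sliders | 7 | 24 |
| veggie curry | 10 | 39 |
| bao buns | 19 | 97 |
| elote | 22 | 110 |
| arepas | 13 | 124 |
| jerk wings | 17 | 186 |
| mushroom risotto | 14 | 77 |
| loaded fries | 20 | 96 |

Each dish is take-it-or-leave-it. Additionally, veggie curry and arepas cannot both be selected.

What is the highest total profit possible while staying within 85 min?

The ratio ordering already packs tightly: bao buns + elote + arepas + jerk wings + mushroom risotto, 85 min, 594.
Nothing else feasible within 85 min beats 594.

594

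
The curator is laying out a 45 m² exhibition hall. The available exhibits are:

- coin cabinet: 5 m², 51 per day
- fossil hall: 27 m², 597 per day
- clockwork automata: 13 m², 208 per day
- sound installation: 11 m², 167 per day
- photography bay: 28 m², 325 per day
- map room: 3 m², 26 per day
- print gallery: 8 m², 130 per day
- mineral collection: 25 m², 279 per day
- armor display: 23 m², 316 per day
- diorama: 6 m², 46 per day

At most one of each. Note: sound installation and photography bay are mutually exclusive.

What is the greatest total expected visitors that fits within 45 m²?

856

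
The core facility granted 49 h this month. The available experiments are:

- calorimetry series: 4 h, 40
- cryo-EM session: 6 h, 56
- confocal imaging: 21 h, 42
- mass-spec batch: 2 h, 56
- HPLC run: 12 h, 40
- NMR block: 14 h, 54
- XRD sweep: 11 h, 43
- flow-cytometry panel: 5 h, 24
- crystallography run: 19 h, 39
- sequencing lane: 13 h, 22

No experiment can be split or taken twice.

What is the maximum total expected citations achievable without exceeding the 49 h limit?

A density-first pass picks calorimetry series + cryo-EM session + mass-spec batch + NMR block + XRD sweep + flow-cytometry panel — 273 at 42 h.
Dropping flow-cytometry panel frees 5 h; slotting in HPLC run (12 h) lifts the total to 289 at 49 h.
Runner-up calorimetry series + cryo-EM session + mass-spec batch + NMR block + XRD sweep + flow-cytometry panel tops out at 273.

289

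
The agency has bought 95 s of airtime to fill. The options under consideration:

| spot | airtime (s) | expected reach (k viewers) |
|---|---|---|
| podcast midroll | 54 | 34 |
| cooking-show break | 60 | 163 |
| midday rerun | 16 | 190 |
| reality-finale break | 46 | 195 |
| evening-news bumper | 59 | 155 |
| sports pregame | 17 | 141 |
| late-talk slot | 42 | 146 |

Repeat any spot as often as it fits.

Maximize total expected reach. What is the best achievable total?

950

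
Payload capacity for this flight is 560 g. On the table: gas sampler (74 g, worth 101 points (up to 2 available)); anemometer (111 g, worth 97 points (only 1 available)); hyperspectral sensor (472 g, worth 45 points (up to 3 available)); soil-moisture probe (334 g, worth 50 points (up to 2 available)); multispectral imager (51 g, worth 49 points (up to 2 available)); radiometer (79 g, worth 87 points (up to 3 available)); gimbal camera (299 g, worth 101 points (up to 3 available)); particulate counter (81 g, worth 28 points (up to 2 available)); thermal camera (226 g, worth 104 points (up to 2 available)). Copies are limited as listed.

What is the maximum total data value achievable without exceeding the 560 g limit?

Density check — gas sampler 1.36, radiometer 1.10, multispectral imager 0.96 are the best per g.
A density-first pass picks 2×gas sampler + 2×multispectral imager + 3×radiometer — 561 at 487 g.
Dropping multispectral imager frees 51 g; slotting in anemometer (111 g) lifts the total to 609 at 547 g.
That's the maximum — no swap from here does better than 609.

609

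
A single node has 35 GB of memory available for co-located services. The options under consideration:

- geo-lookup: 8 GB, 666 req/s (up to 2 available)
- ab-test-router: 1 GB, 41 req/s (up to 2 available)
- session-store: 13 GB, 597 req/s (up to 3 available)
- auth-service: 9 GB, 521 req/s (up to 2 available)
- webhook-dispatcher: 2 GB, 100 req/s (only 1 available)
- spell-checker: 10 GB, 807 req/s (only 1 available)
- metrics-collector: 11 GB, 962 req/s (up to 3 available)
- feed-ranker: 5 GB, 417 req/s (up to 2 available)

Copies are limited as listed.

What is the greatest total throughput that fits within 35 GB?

A density-first pass picks webhook-dispatcher + 3×metrics-collector — 2986 at 35 GB.
The 13 GB tied up in webhook-dispatcher and metrics-collector is better spent on geo-lookup + feed-ranker — total rises to 3007 (35 GB).
That's the maximum — no swap from here does better than 3007.

3007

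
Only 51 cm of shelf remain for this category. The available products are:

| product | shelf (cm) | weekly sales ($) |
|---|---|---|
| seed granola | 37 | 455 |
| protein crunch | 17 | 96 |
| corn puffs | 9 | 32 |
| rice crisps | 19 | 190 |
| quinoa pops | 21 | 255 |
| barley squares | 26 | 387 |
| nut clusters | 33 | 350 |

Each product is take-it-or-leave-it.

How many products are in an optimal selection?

2

The maximum weekly sales within 51 cm is 642.
quinoa pops + barley squares hits 642 at 47 cm.
Every optimal selection uses 2 products.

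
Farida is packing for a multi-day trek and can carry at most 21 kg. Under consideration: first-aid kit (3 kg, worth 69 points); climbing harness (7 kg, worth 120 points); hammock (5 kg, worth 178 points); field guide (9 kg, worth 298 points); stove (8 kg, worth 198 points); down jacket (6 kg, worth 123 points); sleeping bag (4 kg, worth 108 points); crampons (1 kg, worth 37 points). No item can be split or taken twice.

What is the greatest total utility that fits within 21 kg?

Density check — crampons 37.00, hammock 35.60, field guide 33.11, sleeping bag 27.00 are the best per kg.
The ratio heuristic lands on hammock + field guide + sleeping bag + crampons (621) but leaves 2 kg idle.
Replace crampons with first-aid kit: the trade gains 32 net, giving 653 at 21 kg.
Next best is hammock + field guide + down jacket + crampons at 636 (21 kg) — short by 17.

653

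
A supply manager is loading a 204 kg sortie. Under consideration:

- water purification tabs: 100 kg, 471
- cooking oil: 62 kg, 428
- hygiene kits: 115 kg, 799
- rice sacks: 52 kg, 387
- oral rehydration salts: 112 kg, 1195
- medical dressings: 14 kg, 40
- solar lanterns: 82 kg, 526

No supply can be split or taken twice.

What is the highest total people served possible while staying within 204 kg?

1721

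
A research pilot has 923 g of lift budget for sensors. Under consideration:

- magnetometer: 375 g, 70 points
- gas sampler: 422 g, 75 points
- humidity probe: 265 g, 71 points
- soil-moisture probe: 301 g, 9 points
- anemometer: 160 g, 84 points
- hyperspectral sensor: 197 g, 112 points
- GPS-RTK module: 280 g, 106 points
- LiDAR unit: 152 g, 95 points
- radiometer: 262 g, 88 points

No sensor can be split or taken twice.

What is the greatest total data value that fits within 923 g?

The ratio heuristic lands on anemometer + hyperspectral sensor + GPS-RTK module + LiDAR unit (397) but leaves 134 g idle.
Dropping anemometer frees 160 g; slotting in radiometer (262 g) lifts the total to 401 at 891 g.
Nothing else within 923 g beats 401.

401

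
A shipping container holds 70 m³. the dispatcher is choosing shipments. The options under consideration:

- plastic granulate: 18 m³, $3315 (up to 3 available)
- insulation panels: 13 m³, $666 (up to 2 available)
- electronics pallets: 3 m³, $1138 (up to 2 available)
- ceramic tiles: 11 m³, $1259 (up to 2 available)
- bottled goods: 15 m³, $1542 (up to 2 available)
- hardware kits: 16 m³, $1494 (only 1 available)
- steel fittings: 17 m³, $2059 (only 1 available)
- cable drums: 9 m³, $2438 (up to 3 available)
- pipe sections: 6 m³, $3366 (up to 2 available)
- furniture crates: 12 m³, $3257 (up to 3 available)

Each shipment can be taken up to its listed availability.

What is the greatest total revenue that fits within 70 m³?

A density-first pass picks 2×electronics pallets + cable drums + 2×pipe sections + 3×furniture crates — 21217 at 63 m³.
Replace furniture crates with 2×cable drums: the trade gains 1619 net, giving 22836 at 69 m³.
Every other selection either busts 70 m³ or exceeds an availability limit or fails to beat 22836.

22836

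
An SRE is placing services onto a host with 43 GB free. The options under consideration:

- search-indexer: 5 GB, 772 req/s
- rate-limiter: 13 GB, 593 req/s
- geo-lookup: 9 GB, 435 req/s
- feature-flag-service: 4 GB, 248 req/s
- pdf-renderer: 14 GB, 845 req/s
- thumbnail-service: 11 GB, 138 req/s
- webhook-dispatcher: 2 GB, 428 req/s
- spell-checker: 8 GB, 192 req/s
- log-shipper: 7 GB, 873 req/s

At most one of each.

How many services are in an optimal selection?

Best achievable throughput is 3601.
search-indexer + geo-lookup + feature-flag-service + pdf-renderer + webhook-dispatcher + log-shipper hits 3601 at 41 GB.
All optima have 6 services.

6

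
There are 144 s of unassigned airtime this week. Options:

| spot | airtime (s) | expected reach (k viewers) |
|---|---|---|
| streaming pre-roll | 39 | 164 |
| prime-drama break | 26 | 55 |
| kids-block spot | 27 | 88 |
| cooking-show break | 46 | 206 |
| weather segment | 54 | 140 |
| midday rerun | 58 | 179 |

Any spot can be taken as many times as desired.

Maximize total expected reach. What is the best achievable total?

618

By expected reach per s: cooking-show break 4.48, streaming pre-roll 4.21, kids-block spot 3.26, midday rerun 3.09 lead.
3×cooking-show break uses 138 of the 144 s and totals 618.
That's the maximum — no swap from here does better than 618.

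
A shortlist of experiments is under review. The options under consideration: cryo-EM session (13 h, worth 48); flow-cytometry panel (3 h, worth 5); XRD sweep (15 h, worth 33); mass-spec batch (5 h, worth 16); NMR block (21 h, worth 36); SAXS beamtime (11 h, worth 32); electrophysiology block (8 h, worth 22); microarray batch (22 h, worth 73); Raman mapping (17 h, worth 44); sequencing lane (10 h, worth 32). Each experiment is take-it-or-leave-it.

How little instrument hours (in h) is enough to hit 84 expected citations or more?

26

Look for the lowest-instrument combination reaching 84.
cryo-EM session + mass-spec batch + electrophysiology block: 86 expected citations at 26 h.
Below 26 h the best achievable stays under 84.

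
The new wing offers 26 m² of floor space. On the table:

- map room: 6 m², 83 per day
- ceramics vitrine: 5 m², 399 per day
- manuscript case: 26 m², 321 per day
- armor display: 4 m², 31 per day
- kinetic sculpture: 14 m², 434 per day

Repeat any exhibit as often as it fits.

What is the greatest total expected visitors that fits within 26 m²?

Ranking by ratio (expected visitors/m²): ceramics vitrine 79.80, kinetic sculpture 31.00, map room 13.83.
5×ceramics vitrine uses 25 of the 26 m² and totals 1995.

1995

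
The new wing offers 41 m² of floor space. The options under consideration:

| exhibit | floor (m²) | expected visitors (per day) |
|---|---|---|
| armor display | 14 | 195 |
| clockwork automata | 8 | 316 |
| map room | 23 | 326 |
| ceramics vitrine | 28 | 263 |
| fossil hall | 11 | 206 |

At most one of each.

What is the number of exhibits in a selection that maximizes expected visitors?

3

Best achievable expected visitors is 717.
One optimal bundle: armor display + clockwork automata + fossil hall (33 m²).
All optima have 3 exhibits.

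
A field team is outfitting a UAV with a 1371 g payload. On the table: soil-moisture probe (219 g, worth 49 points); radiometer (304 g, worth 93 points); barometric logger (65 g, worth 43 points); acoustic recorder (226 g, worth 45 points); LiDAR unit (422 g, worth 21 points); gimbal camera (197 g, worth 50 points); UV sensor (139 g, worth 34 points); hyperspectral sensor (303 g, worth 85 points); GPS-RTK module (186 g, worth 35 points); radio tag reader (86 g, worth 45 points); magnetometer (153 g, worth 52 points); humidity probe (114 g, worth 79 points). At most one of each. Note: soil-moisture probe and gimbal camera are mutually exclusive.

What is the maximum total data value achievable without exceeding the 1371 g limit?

Density check — humidity probe 0.69, barometric logger 0.66, radio tag reader 0.52, magnetometer 0.34 are the best per g.
Best packing: radiometer + barometric logger + gimbal camera + UV sensor + hyperspectral sensor + radio tag reader + magnetometer + humidity probe — 1361 g, 481 total.

481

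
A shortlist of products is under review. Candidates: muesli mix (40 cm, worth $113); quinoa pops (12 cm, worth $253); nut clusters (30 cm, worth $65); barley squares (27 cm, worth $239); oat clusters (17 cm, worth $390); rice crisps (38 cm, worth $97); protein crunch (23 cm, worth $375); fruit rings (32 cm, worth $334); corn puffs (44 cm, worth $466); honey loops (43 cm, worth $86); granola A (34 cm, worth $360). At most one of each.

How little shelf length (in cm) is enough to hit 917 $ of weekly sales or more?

Look for the lowest-shelf combination reaching 917.
quinoa pops + oat clusters + protein crunch: 1018 weekly sales at 52 cm.
No combination under 52 cm hits 917.

52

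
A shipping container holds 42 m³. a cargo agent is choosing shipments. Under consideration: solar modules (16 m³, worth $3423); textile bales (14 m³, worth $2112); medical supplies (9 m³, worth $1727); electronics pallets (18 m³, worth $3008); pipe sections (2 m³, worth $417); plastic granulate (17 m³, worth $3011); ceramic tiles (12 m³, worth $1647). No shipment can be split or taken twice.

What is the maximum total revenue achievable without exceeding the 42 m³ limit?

8161

By revenue per m³: solar modules 213.94, pipe sections 208.50, medical supplies 191.89, plastic granulate 177.12 lead.
The ratio heuristic lands on solar modules + textile bales + medical supplies + pipe sections (7679) but leaves 1 m³ idle.
Dropping textile bales and pipe sections frees 16 m³; slotting in plastic granulate (17 m³) lifts the total to 8161 at 42 m³.
No other feasible combination exceeds 8161.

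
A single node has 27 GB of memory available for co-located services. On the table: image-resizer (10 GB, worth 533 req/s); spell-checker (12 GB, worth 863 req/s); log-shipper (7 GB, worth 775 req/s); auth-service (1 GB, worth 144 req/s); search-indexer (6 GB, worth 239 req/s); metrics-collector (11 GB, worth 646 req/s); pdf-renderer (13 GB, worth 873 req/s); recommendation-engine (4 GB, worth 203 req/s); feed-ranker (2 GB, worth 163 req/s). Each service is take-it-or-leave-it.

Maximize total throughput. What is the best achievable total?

Filling by ratio: spell-checker + log-shipper + auth-service + recommendation-engine + feed-ranker for 2148, with 1 GB left unused.
Replace spell-checker with pdf-renderer: the trade gains 10 net, giving 2158 at 27 GB.
An exhaustive check of the 512 subsets confirms 2158.

2158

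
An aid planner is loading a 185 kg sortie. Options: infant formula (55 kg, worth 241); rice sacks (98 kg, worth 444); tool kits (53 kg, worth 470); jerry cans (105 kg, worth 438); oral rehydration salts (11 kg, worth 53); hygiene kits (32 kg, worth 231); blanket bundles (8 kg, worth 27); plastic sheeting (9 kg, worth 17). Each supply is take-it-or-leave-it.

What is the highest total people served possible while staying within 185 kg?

1145

A density-first pass picks infant formula + tool kits + oral rehydration salts + hygiene kits + blanket bundles + plastic sheeting — 1039 at 168 kg.
Using the slack differently, rice sacks + tool kits + hygiene kits comes to 1145 at 183 kg.
Nothing else within 185 kg beats 1145.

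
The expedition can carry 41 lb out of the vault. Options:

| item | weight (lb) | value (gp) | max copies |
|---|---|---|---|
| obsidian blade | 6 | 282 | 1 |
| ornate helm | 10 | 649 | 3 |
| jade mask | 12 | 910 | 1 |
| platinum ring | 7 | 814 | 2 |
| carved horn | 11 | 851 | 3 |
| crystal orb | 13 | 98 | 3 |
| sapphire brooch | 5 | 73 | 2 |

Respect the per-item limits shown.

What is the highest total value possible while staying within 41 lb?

Ranking by ratio (value/lb): platinum ring 116.29, carved horn 77.36, jade mask 75.83, ornate helm 64.90.
Greedy by ratio would take 2×platinum ring + 2×carved horn + sapphire brooch: 41 lb used, total 3403.
Dropping platinum ring and sapphire brooch frees 12 lb; slotting in jade mask (12 lb) lifts the total to 3426 at 41 lb.
Every other selection either busts 41 lb or exceeds an availability limit or fails to beat 3426.

3426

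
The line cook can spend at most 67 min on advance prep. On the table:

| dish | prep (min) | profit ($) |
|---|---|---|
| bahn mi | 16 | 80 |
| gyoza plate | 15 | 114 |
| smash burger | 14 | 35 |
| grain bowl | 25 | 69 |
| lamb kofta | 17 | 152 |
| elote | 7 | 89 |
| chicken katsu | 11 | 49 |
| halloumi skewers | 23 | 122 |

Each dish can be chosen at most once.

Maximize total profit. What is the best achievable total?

484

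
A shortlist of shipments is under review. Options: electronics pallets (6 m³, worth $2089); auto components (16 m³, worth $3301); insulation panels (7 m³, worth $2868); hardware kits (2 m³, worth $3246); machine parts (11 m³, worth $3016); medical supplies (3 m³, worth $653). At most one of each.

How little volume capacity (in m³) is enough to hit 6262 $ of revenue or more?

12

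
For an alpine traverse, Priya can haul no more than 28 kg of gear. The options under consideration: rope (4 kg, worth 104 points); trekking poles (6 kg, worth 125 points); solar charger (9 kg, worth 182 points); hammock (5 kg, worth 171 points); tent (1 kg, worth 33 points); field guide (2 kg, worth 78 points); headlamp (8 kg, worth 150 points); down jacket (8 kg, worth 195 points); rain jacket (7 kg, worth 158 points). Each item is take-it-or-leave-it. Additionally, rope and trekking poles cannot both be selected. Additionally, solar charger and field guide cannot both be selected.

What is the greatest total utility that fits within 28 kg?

By utility per kg: field guide 39.00, hammock 34.20, tent 33.00, rope 26.00 lead.
The ratio ordering already packs tightly: rope + hammock + tent + field guide + down jacket + rain jacket, 27 kg, 739.

739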